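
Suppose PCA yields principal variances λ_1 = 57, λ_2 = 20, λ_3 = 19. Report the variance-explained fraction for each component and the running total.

Step 1 — total variance = trace(Sigma) = Σ λ_i = 57 + 20 + 19 = 96.

Step 2 — fraction explained by component i = λ_i / Σ λ:
  PC1: 57/96 = 0.5938
  PC2: 20/96 = 0.2083
  PC3: 19/96 = 0.1979

Step 3 — cumulative fraction after k components = (λ_1 + ... + λ_k) / Σ λ:
  k = 1: 57/96 = 0.5938
  k = 2: (57 + 20)/96 = 77/96 = 0.8021
  k = 3: (57 + 20 + 19)/96 = 96/96 = 1

Summary (fraction, with percent):

explained: PC1 0.5938 (59.38%), PC2 0.2083 (20.83%), PC3 0.1979 (19.79%);  cumulative: 0.5938, 0.8021, 1


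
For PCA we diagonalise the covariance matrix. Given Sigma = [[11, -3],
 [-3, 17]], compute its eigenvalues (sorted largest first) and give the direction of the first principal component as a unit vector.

Step 1 — characteristic polynomial of 2×2 Sigma:
  det(Sigma - λI) = λ² - trace · λ + det = 0.
  trace = 11 + 17 = 28, det = 11·17 - (-3)² = 178.
Step 2 — discriminant:
  Δ = trace² - 4·det = 784 - 712 = 72.
Step 3 — eigenvalues:
  λ = (trace ± √Δ)/2 = (28 ± 8.4853)/2,
  λ_1 = 18.2426,  λ_2 = 9.7574.

Step 4 — unit eigenvector for λ_1: solve (Sigma - λ_1 I)v = 0. First row:
  (11 - 18.2426)·v_x + (-3)·v_y = 0, i.e. (-7.2426)·v_x + (-3)·v_y = 0,
  so v ∝ (b, λ_1 - a) = (-3, 7.2426); multiply by -1 so the first entry is positive: u = (3, -7.2426).
  ||u|| = √((3)² + (-7.2426)²) = √(61.4558) ≈ 7.8394,
  v_1 = u/||u|| ≈ (0.3827, -0.9239) (||v_1|| = 1).

λ_1 = 18.2426,  λ_2 = 9.7574;  v_1 ≈ (0.3827, -0.9239)


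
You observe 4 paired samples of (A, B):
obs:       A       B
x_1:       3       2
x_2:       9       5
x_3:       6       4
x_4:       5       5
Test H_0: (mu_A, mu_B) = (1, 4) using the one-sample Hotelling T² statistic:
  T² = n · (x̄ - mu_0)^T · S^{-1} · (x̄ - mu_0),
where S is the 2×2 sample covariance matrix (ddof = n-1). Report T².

Step 1 — sample mean vector:
  mean(A) = (3 + 9 + 6 + 5) / 4 = 23/4 = 5.75
  mean(B) = (2 + 5 + 4 + 5) / 4 = 16/4 = 4
  x̄ = (5.75, 4),  deviation x̄ - mu_0 = (5.75, 4) - (1, 4) = (4.75, 0).

Step 2 — sample covariance matrix, S[i,j] = (1/(n-1)) · Σ_k (x_{k,i} - mean_i) · (x_{k,j} - mean_j), divisor n-1 = 3:
  S[A,A] = ((-2.75)·(-2.75) + (3.25)·(3.25) + (0.25)·(0.25) + (-0.75)·(-0.75)) / 3 = 18.75/3 = 6.25
  S[A,B] = ((-2.75)·(-2) + (3.25)·(1) + (0.25)·(0) + (-0.75)·(1)) / 3 = 8/3 = 2.6667
  S[B,B] = ((-2)·(-2) + (1)·(1) + (0)·(0) + (1)·(1)) / 3 = 6/3 = 2
  S = [[6.25, 2.6667],
 [2.6667, 2]].

Step 3 — invert S. det(S) = 6.25·2 - (2.6667)² = 5.3889.
  S^{-1} = (1/det) · [[d, -b], [-b, a]] = [[0.3711, -0.4948],
 [-0.4948, 1.1598]].

Step 4 — quadratic form (x̄ - mu_0)^T · S^{-1} · (x̄ - mu_0):
  S^{-1} · (x̄ - mu_0) = (1.7629, -2.3505),
  (x̄ - mu_0)^T · [...] = (4.75)·(1.7629) + (0)·(-2.3505) = 8.3737.

Step 5 — scale by n: T² = 4 · 8.3737 = 33.4948.

T² ≈ 33.4948


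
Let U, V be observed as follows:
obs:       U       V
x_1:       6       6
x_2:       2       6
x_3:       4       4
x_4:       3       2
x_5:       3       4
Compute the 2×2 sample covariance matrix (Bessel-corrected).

Step 1 — column means:
  mean(U) = (6 + 2 + 4 + 3 + 3) / 5 = 18/5 = 3.6
  mean(V) = (6 + 6 + 4 + 2 + 4) / 5 = 22/5 = 4.4

Step 2 — sample covariance S[i,j] = (1/(n-1)) · Σ_k (x_{k,i} - mean_i) · (x_{k,j} - mean_j), with n-1 = 4.
  S[U,U] = ((2.4)·(2.4) + (-1.6)·(-1.6) + (0.4)·(0.4) + (-0.6)·(-0.6) + (-0.6)·(-0.6)) / 4 = 9.2/4 = 2.3
  S[U,V] = ((2.4)·(1.6) + (-1.6)·(1.6) + (0.4)·(-0.4) + (-0.6)·(-2.4) + (-0.6)·(-0.4)) / 4 = 2.8/4 = 0.7
  S[V,V] = ((1.6)·(1.6) + (1.6)·(1.6) + (-0.4)·(-0.4) + (-2.4)·(-2.4) + (-0.4)·(-0.4)) / 4 = 11.2/4 = 2.8

S is symmetric (S[j,i] = S[i,j]). Assembling:

S = [[2.3, 0.7],
 [0.7, 2.8]]


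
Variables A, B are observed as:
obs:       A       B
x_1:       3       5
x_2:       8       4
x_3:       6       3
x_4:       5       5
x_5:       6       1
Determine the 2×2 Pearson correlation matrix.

Step 1 — column means:
  mean(A) = (3 + 8 + 6 + 5 + 6) / 5 = 28/5 = 5.6
  mean(B) = (5 + 4 + 3 + 5 + 1) / 5 = 18/5 = 3.6

Step 2 — sample variances and covariances s[i,j] = (1/(n-1)) · Σ_k (x_{k,i} - mean_i) · (x_{k,j} - mean_j), with n-1 = 4:
  s[A,A] = ((-2.6)·(-2.6) + (2.4)·(2.4) + (0.4)·(0.4) + (-0.6)·(-0.6) + (0.4)·(0.4)) / 4 = 13.2/4 = 3.3
  s[A,B] = ((-2.6)·(1.4) + (2.4)·(0.4) + (0.4)·(-0.6) + (-0.6)·(1.4) + (0.4)·(-2.6)) / 4 = -4.8/4 = -1.2
  s[B,B] = ((1.4)·(1.4) + (0.4)·(0.4) + (-0.6)·(-0.6) + (1.4)·(1.4) + (-2.6)·(-2.6)) / 4 = 11.2/4 = 2.8
  Sample standard deviations s_i = √(s[i,i]):
  s(A) = √(3.3) = 1.8166
  s(B) = √(2.8) = 1.6733

Step 3 — r_{ij} = s_{ij} / (s_i · s_j):
  r[A,A] = 1 (diagonal).
  r[A,B] = -1.2 / (1.8166 · 1.6733) = -1.2 / 3.0397 = -0.3948
  r[B,B] = 1 (diagonal).

R is symmetric with unit diagonal. Assembling:

R = [[1, -0.3948],
 [-0.3948, 1]]


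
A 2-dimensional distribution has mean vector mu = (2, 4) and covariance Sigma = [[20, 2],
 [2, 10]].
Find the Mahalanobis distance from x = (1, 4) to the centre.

Step 1 — centre the observation: (x - mu) = (-1, 0).

Step 2 — invert Sigma. det(Sigma) = 20·10 - (2)² = 196.
  Sigma^{-1} = (1/det) · [[d, -b], [-b, a]] = [[0.051, -0.0102],
 [-0.0102, 0.102]].

Step 3 — form the quadratic (x - mu)^T · Sigma^{-1} · (x - mu):
  Sigma^{-1} · (x - mu) = (-0.051, 0.0102).
  (x - mu)^T · [Sigma^{-1} · (x - mu)] = (-1)·(-0.051) + (0)·(0.0102) = 0.051.

Step 4 — take square root: d = √(0.051) ≈ 0.2259.

d(x, mu) = √(0.051) ≈ 0.2259


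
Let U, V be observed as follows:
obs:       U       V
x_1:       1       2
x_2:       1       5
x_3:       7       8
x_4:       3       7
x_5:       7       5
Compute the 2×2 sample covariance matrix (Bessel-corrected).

Step 1 — column means:
  mean(U) = (1 + 1 + 7 + 3 + 7) / 5 = 19/5 = 3.8
  mean(V) = (2 + 5 + 8 + 7 + 5) / 5 = 27/5 = 5.4

Step 2 — sample covariance S[i,j] = (1/(n-1)) · Σ_k (x_{k,i} - mean_i) · (x_{k,j} - mean_j), with n-1 = 4.
  S[U,U] = ((-2.8)·(-2.8) + (-2.8)·(-2.8) + (3.2)·(3.2) + (-0.8)·(-0.8) + (3.2)·(3.2)) / 4 = 36.8/4 = 9.2
  S[U,V] = ((-2.8)·(-3.4) + (-2.8)·(-0.4) + (3.2)·(2.6) + (-0.8)·(1.6) + (3.2)·(-0.4)) / 4 = 16.4/4 = 4.1
  S[V,V] = ((-3.4)·(-3.4) + (-0.4)·(-0.4) + (2.6)·(2.6) + (1.6)·(1.6) + (-0.4)·(-0.4)) / 4 = 21.2/4 = 5.3

S is symmetric (S[j,i] = S[i,j]). Assembling:

S = [[9.2, 4.1],
 [4.1, 5.3]]


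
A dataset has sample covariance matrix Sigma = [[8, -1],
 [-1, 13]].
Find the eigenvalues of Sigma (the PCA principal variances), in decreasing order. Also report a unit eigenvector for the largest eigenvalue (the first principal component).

Step 1 — characteristic polynomial of 2×2 Sigma:
  det(Sigma - λI) = λ² - trace · λ + det = 0.
  trace = 8 + 13 = 21, det = 8·13 - (-1)² = 103.
Step 2 — discriminant:
  Δ = trace² - 4·det = 441 - 412 = 29.
Step 3 — eigenvalues:
  λ = (trace ± √Δ)/2 = (21 ± 5.3852)/2,
  λ_1 = 13.1926,  λ_2 = 7.8074.

Step 4 — unit eigenvector for λ_1: solve (Sigma - λ_1 I)v = 0. First row:
  (8 - 13.1926)·v_x + (-1)·v_y = 0, i.e. (-5.1926)·v_x + (-1)·v_y = 0,
  so v ∝ (b, λ_1 - a) = (-1, 5.1926); multiply by -1 so the first entry is positive: u = (1, -5.1926).
  ||u|| = √((1)² + (-5.1926)²) = √(27.9629) ≈ 5.288,
  v_1 = u/||u|| ≈ (0.1891, -0.982) (||v_1|| = 1).

λ_1 = 13.1926,  λ_2 = 7.8074;  v_1 ≈ (0.1891, -0.982)


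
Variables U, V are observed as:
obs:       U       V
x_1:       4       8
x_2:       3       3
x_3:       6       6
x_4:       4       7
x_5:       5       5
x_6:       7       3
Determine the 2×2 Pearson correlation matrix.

Step 1 — column means:
  mean(U) = (4 + 3 + 6 + 4 + 5 + 7) / 6 = 29/6 = 4.8333
  mean(V) = (8 + 3 + 6 + 7 + 5 + 3) / 6 = 32/6 = 5.3333

Step 2 — sample variances and covariances s[i,j] = (1/(n-1)) · Σ_k (x_{k,i} - mean_i) · (x_{k,j} - mean_j), with n-1 = 5:
  s[U,U] = ((-0.8333)·(-0.8333) + (-1.8333)·(-1.8333) + (1.1667)·(1.1667) + (-0.8333)·(-0.8333) + (0.1667)·(0.1667) + (2.1667)·(2.1667)) / 5 = 10.8333/5 = 2.1667
  s[U,V] = ((-0.8333)·(2.6667) + (-1.8333)·(-2.3333) + (1.1667)·(0.6667) + (-0.8333)·(1.6667) + (0.1667)·(-0.3333) + (2.1667)·(-2.3333)) / 5 = -3.6667/5 = -0.7333
  s[V,V] = ((2.6667)·(2.6667) + (-2.3333)·(-2.3333) + (0.6667)·(0.6667) + (1.6667)·(1.6667) + (-0.3333)·(-0.3333) + (-2.3333)·(-2.3333)) / 5 = 21.3333/5 = 4.2667
  Sample standard deviations s_i = √(s[i,i]):
  s(U) = √(2.1667) = 1.472
  s(V) = √(4.2667) = 2.0656

Step 3 — r_{ij} = s_{ij} / (s_i · s_j):
  r[U,U] = 1 (diagonal).
  r[U,V] = -0.7333 / (1.472 · 2.0656) = -0.7333 / 3.0405 = -0.2412
  r[V,V] = 1 (diagonal).

R is symmetric with unit diagonal. Assembling:

R = [[1, -0.2412],
 [-0.2412, 1]]


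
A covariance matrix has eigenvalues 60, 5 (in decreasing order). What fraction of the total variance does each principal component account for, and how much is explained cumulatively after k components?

Step 1 — total variance = trace(Sigma) = Σ λ_i = 60 + 5 = 65.

Step 2 — fraction explained by component i = λ_i / Σ λ:
  PC1: 60/65 = 0.9231
  PC2: 5/65 = 0.0769

Step 3 — cumulative fraction after k components = (λ_1 + ... + λ_k) / Σ λ:
  k = 1: 60/65 = 0.9231
  k = 2: (60 + 5)/65 = 65/65 = 1

Summary (fraction, with percent):

explained: PC1 0.9231 (92.31%), PC2 0.0769 (7.69%);  cumulative: 0.9231, 1


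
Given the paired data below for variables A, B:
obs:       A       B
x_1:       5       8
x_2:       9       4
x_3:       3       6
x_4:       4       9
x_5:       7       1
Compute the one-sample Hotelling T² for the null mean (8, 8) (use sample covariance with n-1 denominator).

Step 1 — sample mean vector:
  mean(A) = (5 + 9 + 3 + 4 + 7) / 5 = 28/5 = 5.6
  mean(B) = (8 + 4 + 6 + 9 + 1) / 5 = 28/5 = 5.6
  x̄ = (5.6, 5.6),  deviation x̄ - mu_0 = (5.6, 5.6) - (8, 8) = (-2.4, -2.4).

Step 2 — sample covariance matrix, S[i,j] = (1/(n-1)) · Σ_k (x_{k,i} - mean_i) · (x_{k,j} - mean_j), divisor n-1 = 4:
  S[A,A] = ((-0.6)·(-0.6) + (3.4)·(3.4) + (-2.6)·(-2.6) + (-1.6)·(-1.6) + (1.4)·(1.4)) / 4 = 23.2/4 = 5.8
  S[A,B] = ((-0.6)·(2.4) + (3.4)·(-1.6) + (-2.6)·(0.4) + (-1.6)·(3.4) + (1.4)·(-4.6)) / 4 = -19.8/4 = -4.95
  S[B,B] = ((2.4)·(2.4) + (-1.6)·(-1.6) + (0.4)·(0.4) + (3.4)·(3.4) + (-4.6)·(-4.6)) / 4 = 41.2/4 = 10.3
  S = [[5.8, -4.95],
 [-4.95, 10.3]].

Step 3 — invert S. det(S) = 5.8·10.3 - (-4.95)² = 35.2375.
  S^{-1} = (1/det) · [[d, -b], [-b, a]] = [[0.2923, 0.1405],
 [0.1405, 0.1646]].

Step 4 — quadratic form (x̄ - mu_0)^T · S^{-1} · (x̄ - mu_0):
  S^{-1} · (x̄ - mu_0) = (-1.0387, -0.7322),
  (x̄ - mu_0)^T · [...] = (-2.4)·(-1.0387) + (-2.4)·(-0.7322) = 4.25.

Step 5 — scale by n: T² = 5 · 4.25 = 21.2501.

T² ≈ 21.2501


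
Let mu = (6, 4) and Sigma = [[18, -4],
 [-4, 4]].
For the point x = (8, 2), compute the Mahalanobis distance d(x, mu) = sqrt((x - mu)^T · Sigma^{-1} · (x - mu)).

Step 1 — centre the observation: (x - mu) = (2, -2).

Step 2 — invert Sigma. det(Sigma) = 18·4 - (-4)² = 56.
  Sigma^{-1} = (1/det) · [[d, -b], [-b, a]] = [[0.0714, 0.0714],
 [0.0714, 0.3214]].

Step 3 — form the quadratic (x - mu)^T · Sigma^{-1} · (x - mu):
  Sigma^{-1} · (x - mu) = (0, -0.5).
  (x - mu)^T · [Sigma^{-1} · (x - mu)] = (2)·(0) + (-2)·(-0.5) = 1.

Step 4 — take square root: d = √(1) ≈ 1.

d(x, mu) = √(1) ≈ 1


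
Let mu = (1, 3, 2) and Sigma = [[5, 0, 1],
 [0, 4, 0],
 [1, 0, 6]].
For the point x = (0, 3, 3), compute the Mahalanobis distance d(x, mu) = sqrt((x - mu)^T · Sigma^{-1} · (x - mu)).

Step 1 — centre the observation: (x - mu) = (-1, 0, 1).

Step 2 — invert Sigma (cofactor / det for 3×3, or solve directly):
  Sigma^{-1} = [[0.2069, 0, -0.0345],
 [0, 0.25, 0],
 [-0.0345, 0, 0.1724]].

Step 3 — form the quadratic (x - mu)^T · Sigma^{-1} · (x - mu):
  Sigma^{-1} · (x - mu) = (-0.2414, 0, 0.2069).
  (x - mu)^T · [Sigma^{-1} · (x - mu)] = (-1)·(-0.2414) + (0)·(0) + (1)·(0.2069) = 0.4483.

Step 4 — take square root: d = √(0.4483) ≈ 0.6695.

d(x, mu) = √(0.4483) ≈ 0.6695


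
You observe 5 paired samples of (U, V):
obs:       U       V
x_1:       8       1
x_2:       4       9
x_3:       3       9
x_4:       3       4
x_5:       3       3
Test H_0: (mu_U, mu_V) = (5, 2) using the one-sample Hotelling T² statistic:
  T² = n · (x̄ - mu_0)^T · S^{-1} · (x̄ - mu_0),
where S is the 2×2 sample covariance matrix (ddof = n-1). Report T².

Step 1 — sample mean vector:
  mean(U) = (8 + 4 + 3 + 3 + 3) / 5 = 21/5 = 4.2
  mean(V) = (1 + 9 + 9 + 4 + 3) / 5 = 26/5 = 5.2
  x̄ = (4.2, 5.2),  deviation x̄ - mu_0 = (4.2, 5.2) - (5, 2) = (-0.8, 3.2).

Step 2 — sample covariance matrix, S[i,j] = (1/(n-1)) · Σ_k (x_{k,i} - mean_i) · (x_{k,j} - mean_j), divisor n-1 = 4:
  S[U,U] = ((3.8)·(3.8) + (-0.2)·(-0.2) + (-1.2)·(-1.2) + (-1.2)·(-1.2) + (-1.2)·(-1.2)) / 4 = 18.8/4 = 4.7
  S[U,V] = ((3.8)·(-4.2) + (-0.2)·(3.8) + (-1.2)·(3.8) + (-1.2)·(-1.2) + (-1.2)·(-2.2)) / 4 = -17.2/4 = -4.3
  S[V,V] = ((-4.2)·(-4.2) + (3.8)·(3.8) + (3.8)·(3.8) + (-1.2)·(-1.2) + (-2.2)·(-2.2)) / 4 = 52.8/4 = 13.2
  S = [[4.7, -4.3],
 [-4.3, 13.2]].

Step 3 — invert S. det(S) = 4.7·13.2 - (-4.3)² = 43.55.
  S^{-1} = (1/det) · [[d, -b], [-b, a]] = [[0.3031, 0.0987],
 [0.0987, 0.1079]].

Step 4 — quadratic form (x̄ - mu_0)^T · S^{-1} · (x̄ - mu_0):
  S^{-1} · (x̄ - mu_0) = (0.0735, 0.2664),
  (x̄ - mu_0)^T · [...] = (-0.8)·(0.0735) + (3.2)·(0.2664) = 0.7936.

Step 5 — scale by n: T² = 5 · 0.7936 = 3.9679.

T² ≈ 3.9679


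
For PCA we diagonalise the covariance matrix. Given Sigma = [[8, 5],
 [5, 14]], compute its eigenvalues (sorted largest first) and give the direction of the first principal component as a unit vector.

Step 1 — characteristic polynomial of 2×2 Sigma:
  det(Sigma - λI) = λ² - trace · λ + det = 0.
  trace = 8 + 14 = 22, det = 8·14 - (5)² = 87.
Step 2 — discriminant:
  Δ = trace² - 4·det = 484 - 348 = 136.
Step 3 — eigenvalues:
  λ = (trace ± √Δ)/2 = (22 ± 11.6619)/2,
  λ_1 = 16.831,  λ_2 = 5.169.

Step 4 — unit eigenvector for λ_1: solve (Sigma - λ_1 I)v = 0. First row:
  (8 - 16.831)·v_x + (5)·v_y = 0, i.e. (-8.831)·v_x + (5)·v_y = 0,
  so v ∝ (b, λ_1 - a) = (5, 8.831) = u.
  ||u|| = √((5)² + (8.831)²) = √(102.9857) ≈ 10.1482,
  v_1 = u/||u|| ≈ (0.4927, 0.8702) (||v_1|| = 1).

λ_1 = 16.831,  λ_2 = 5.169;  v_1 ≈ (0.4927, 0.8702)


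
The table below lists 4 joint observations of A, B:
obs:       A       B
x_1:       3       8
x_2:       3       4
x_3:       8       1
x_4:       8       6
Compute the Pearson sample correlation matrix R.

Step 1 — column means:
  mean(A) = (3 + 3 + 8 + 8) / 4 = 22/4 = 5.5
  mean(B) = (8 + 4 + 1 + 6) / 4 = 19/4 = 4.75

Step 2 — sample variances and covariances s[i,j] = (1/(n-1)) · Σ_k (x_{k,i} - mean_i) · (x_{k,j} - mean_j), with n-1 = 3:
  s[A,A] = ((-2.5)·(-2.5) + (-2.5)·(-2.5) + (2.5)·(2.5) + (2.5)·(2.5)) / 3 = 25/3 = 8.3333
  s[A,B] = ((-2.5)·(3.25) + (-2.5)·(-0.75) + (2.5)·(-3.75) + (2.5)·(1.25)) / 3 = -12.5/3 = -4.1667
  s[B,B] = ((3.25)·(3.25) + (-0.75)·(-0.75) + (-3.75)·(-3.75) + (1.25)·(1.25)) / 3 = 26.75/3 = 8.9167
  Sample standard deviations s_i = √(s[i,i]):
  s(A) = √(8.3333) = 2.8868
  s(B) = √(8.9167) = 2.9861

Step 3 — r_{ij} = s_{ij} / (s_i · s_j):
  r[A,A] = 1 (diagonal).
  r[A,B] = -4.1667 / (2.8868 · 2.9861) = -4.1667 / 8.6201 = -0.4834
  r[B,B] = 1 (diagonal).

R is symmetric with unit diagonal. Assembling:

R = [[1, -0.4834],
 [-0.4834, 1]]


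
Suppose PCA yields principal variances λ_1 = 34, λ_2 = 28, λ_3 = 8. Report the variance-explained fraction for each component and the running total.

Step 1 — total variance = trace(Sigma) = Σ λ_i = 34 + 28 + 8 = 70.

Step 2 — fraction explained by component i = λ_i / Σ λ:
  PC1: 34/70 = 0.4857
  PC2: 28/70 = 0.4
  PC3: 8/70 = 0.1143

Step 3 — cumulative fraction after k components = (λ_1 + ... + λ_k) / Σ λ:
  k = 1: 34/70 = 0.4857
  k = 2: (34 + 28)/70 = 62/70 = 0.8857
  k = 3: (34 + 28 + 8)/70 = 70/70 = 1

Summary (fraction, with percent):

explained: PC1 0.4857 (48.57%), PC2 0.4 (40%), PC3 0.1143 (11.43%);  cumulative: 0.4857, 0.8857, 1


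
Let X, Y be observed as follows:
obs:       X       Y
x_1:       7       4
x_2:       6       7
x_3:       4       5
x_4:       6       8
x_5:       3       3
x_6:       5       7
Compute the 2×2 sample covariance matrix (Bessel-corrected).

Step 1 — column means:
  mean(X) = (7 + 6 + 4 + 6 + 3 + 5) / 6 = 31/6 = 5.1667
  mean(Y) = (4 + 7 + 5 + 8 + 3 + 7) / 6 = 34/6 = 5.6667

Step 2 — sample covariance S[i,j] = (1/(n-1)) · Σ_k (x_{k,i} - mean_i) · (x_{k,j} - mean_j), with n-1 = 5.
  S[X,X] = ((1.8333)·(1.8333) + (0.8333)·(0.8333) + (-1.1667)·(-1.1667) + (0.8333)·(0.8333) + (-2.1667)·(-2.1667) + (-0.1667)·(-0.1667)) / 5 = 10.8333/5 = 2.1667
  S[X,Y] = ((1.8333)·(-1.6667) + (0.8333)·(1.3333) + (-1.1667)·(-0.6667) + (0.8333)·(2.3333) + (-2.1667)·(-2.6667) + (-0.1667)·(1.3333)) / 5 = 6.3333/5 = 1.2667
  S[Y,Y] = ((-1.6667)·(-1.6667) + (1.3333)·(1.3333) + (-0.6667)·(-0.6667) + (2.3333)·(2.3333) + (-2.6667)·(-2.6667) + (1.3333)·(1.3333)) / 5 = 19.3333/5 = 3.8667

S is symmetric (S[j,i] = S[i,j]). Assembling:

S = [[2.1667, 1.2667],
 [1.2667, 3.8667]]


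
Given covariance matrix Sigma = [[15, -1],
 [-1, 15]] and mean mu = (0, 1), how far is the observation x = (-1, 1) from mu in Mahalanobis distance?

Step 1 — centre the observation: (x - mu) = (-1, 0).

Step 2 — invert Sigma. det(Sigma) = 15·15 - (-1)² = 224.
  Sigma^{-1} = (1/det) · [[d, -b], [-b, a]] = [[0.067, 0.0045],
 [0.0045, 0.067]].

Step 3 — form the quadratic (x - mu)^T · Sigma^{-1} · (x - mu):
  Sigma^{-1} · (x - mu) = (-0.067, -0.0045).
  (x - mu)^T · [Sigma^{-1} · (x - mu)] = (-1)·(-0.067) + (0)·(-0.0045) = 0.067.

Step 4 — take square root: d = √(0.067) ≈ 0.2588.

d(x, mu) = √(0.067) ≈ 0.2588


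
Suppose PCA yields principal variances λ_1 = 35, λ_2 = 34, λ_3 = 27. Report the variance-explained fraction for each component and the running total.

Step 1 — total variance = trace(Sigma) = Σ λ_i = 35 + 34 + 27 = 96.

Step 2 — fraction explained by component i = λ_i / Σ λ:
  PC1: 35/96 = 0.3646
  PC2: 34/96 = 0.3542
  PC3: 27/96 = 0.2812

Step 3 — cumulative fraction after k components = (λ_1 + ... + λ_k) / Σ λ:
  k = 1: 35/96 = 0.3646
  k = 2: (35 + 34)/96 = 69/96 = 0.7188
  k = 3: (35 + 34 + 27)/96 = 96/96 = 1

Summary (fraction, with percent):

explained: PC1 0.3646 (36.46%), PC2 0.3542 (35.42%), PC3 0.2812 (28.12%);  cumulative: 0.3646, 0.7188, 1


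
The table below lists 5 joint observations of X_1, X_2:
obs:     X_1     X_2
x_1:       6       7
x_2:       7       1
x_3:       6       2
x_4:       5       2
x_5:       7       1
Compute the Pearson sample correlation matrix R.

Step 1 — column means:
  mean(X_1) = (6 + 7 + 6 + 5 + 7) / 5 = 31/5 = 6.2
  mean(X_2) = (7 + 1 + 2 + 2 + 1) / 5 = 13/5 = 2.6

Step 2 — sample variances and covariances s[i,j] = (1/(n-1)) · Σ_k (x_{k,i} - mean_i) · (x_{k,j} - mean_j), with n-1 = 4:
  s[X_1,X_1] = ((-0.2)·(-0.2) + (0.8)·(0.8) + (-0.2)·(-0.2) + (-1.2)·(-1.2) + (0.8)·(0.8)) / 4 = 2.8/4 = 0.7
  s[X_1,X_2] = ((-0.2)·(4.4) + (0.8)·(-1.6) + (-0.2)·(-0.6) + (-1.2)·(-0.6) + (0.8)·(-1.6)) / 4 = -2.6/4 = -0.65
  s[X_2,X_2] = ((4.4)·(4.4) + (-1.6)·(-1.6) + (-0.6)·(-0.6) + (-0.6)·(-0.6) + (-1.6)·(-1.6)) / 4 = 25.2/4 = 6.3
  Sample standard deviations s_i = √(s[i,i]):
  s(X_1) = √(0.7) = 0.8367
  s(X_2) = √(6.3) = 2.51

Step 3 — r_{ij} = s_{ij} / (s_i · s_j):
  r[X_1,X_1] = 1 (diagonal).
  r[X_1,X_2] = -0.65 / (0.8367 · 2.51) = -0.65 / 2.1 = -0.3095
  r[X_2,X_2] = 1 (diagonal).

R is symmetric with unit diagonal. Assembling:

R = [[1, -0.3095],
 [-0.3095, 1]]


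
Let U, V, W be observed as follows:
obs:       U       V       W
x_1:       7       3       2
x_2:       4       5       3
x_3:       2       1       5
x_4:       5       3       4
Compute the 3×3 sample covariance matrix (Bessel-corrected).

Step 1 — column means:
  mean(U) = (7 + 4 + 2 + 5) / 4 = 18/4 = 4.5
  mean(V) = (3 + 5 + 1 + 3) / 4 = 12/4 = 3
  mean(W) = (2 + 3 + 5 + 4) / 4 = 14/4 = 3.5

Step 2 — sample covariance S[i,j] = (1/(n-1)) · Σ_k (x_{k,i} - mean_i) · (x_{k,j} - mean_j), with n-1 = 3.
  S[U,U] = ((2.5)·(2.5) + (-0.5)·(-0.5) + (-2.5)·(-2.5) + (0.5)·(0.5)) / 3 = 13/3 = 4.3333
  S[U,V] = ((2.5)·(0) + (-0.5)·(2) + (-2.5)·(-2) + (0.5)·(0)) / 3 = 4/3 = 1.3333
  S[U,W] = ((2.5)·(-1.5) + (-0.5)·(-0.5) + (-2.5)·(1.5) + (0.5)·(0.5)) / 3 = -7/3 = -2.3333
  S[V,V] = ((0)·(0) + (2)·(2) + (-2)·(-2) + (0)·(0)) / 3 = 8/3 = 2.6667
  S[V,W] = ((0)·(-1.5) + (2)·(-0.5) + (-2)·(1.5) + (0)·(0.5)) / 3 = -4/3 = -1.3333
  S[W,W] = ((-1.5)·(-1.5) + (-0.5)·(-0.5) + (1.5)·(1.5) + (0.5)·(0.5)) / 3 = 5/3 = 1.6667

S is symmetric (S[j,i] = S[i,j]). Assembling:

S = [[4.3333, 1.3333, -2.3333],
 [1.3333, 2.6667, -1.3333],
 [-2.3333, -1.3333, 1.6667]]


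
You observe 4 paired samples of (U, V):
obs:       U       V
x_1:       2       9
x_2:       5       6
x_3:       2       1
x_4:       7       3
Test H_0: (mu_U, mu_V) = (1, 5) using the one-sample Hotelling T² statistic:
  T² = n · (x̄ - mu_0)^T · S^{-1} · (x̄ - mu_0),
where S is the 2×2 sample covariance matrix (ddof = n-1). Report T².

Step 1 — sample mean vector:
  mean(U) = (2 + 5 + 2 + 7) / 4 = 16/4 = 4
  mean(V) = (9 + 6 + 1 + 3) / 4 = 19/4 = 4.75
  x̄ = (4, 4.75),  deviation x̄ - mu_0 = (4, 4.75) - (1, 5) = (3, -0.25).

Step 2 — sample covariance matrix, S[i,j] = (1/(n-1)) · Σ_k (x_{k,i} - mean_i) · (x_{k,j} - mean_j), divisor n-1 = 3:
  S[U,U] = ((-2)·(-2) + (1)·(1) + (-2)·(-2) + (3)·(3)) / 3 = 18/3 = 6
  S[U,V] = ((-2)·(4.25) + (1)·(1.25) + (-2)·(-3.75) + (3)·(-1.75)) / 3 = -5/3 = -1.6667
  S[V,V] = ((4.25)·(4.25) + (1.25)·(1.25) + (-3.75)·(-3.75) + (-1.75)·(-1.75)) / 3 = 36.75/3 = 12.25
  S = [[6, -1.6667],
 [-1.6667, 12.25]].

Step 3 — invert S. det(S) = 6·12.25 - (-1.6667)² = 70.7222.
  S^{-1} = (1/det) · [[d, -b], [-b, a]] = [[0.1732, 0.0236],
 [0.0236, 0.0848]].

Step 4 — quadratic form (x̄ - mu_0)^T · S^{-1} · (x̄ - mu_0):
  S^{-1} · (x̄ - mu_0) = (0.5137, 0.0495),
  (x̄ - mu_0)^T · [...] = (3)·(0.5137) + (-0.25)·(0.0495) = 1.5289.

Step 5 — scale by n: T² = 4 · 1.5289 = 6.1155.

T² ≈ 6.1155


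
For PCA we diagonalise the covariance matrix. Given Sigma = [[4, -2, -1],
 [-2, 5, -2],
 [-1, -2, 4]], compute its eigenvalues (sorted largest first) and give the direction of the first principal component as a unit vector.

Step 1 — characteristic polynomial p(λ) = det(λI - Sigma) = λ³ - tr·λ² + c_1·λ - det, where tr = trace, c_1 = sum of the principal 2×2 minors, det = det(Sigma):
  tr = 4 + 5 + 4 = 13,
  c_1 = (4·5 - (-2)²) + (4·4 - (-1)²) + (5·4 - (-2)²) = 16 + 15 + 16 = 47,
  det = 4·(5·4 - (-2)²) - (-2)·((-2)·4 - (-2)·(-1)) + (-1)·((-2)·(-2) - 5·(-1)) = 4·(16) - (-2)·(-10) + (-1)·(9) = 35.
  So p(λ) = λ³ - 13λ² + 47λ - 35.
Step 2 — look for an integer root (rational root theorem: any rational root is an integer divisor of 35). Testing λ = 1:
  p(1) = 1 - 13 + 47 - 35 = 0  ✓
  Dividing out (λ - 1): p(λ) = (λ - 1)(λ² - 12λ + 35).
Step 3 — remaining eigenvalues from the quadratic λ² - 12λ + 35 = 0:
  Δ = 12² - 4·35 = 144 - 140 = 4,  λ = (12 ± √4)/2 = (12 ± 2)/2 = 7 or 5.
  Sorted: λ_1 = 7,  λ_2 = 5,  λ_3 = 1  (check: sum = 13 = tr ✓).

Step 4 — unit eigenvector for λ_1 = 7: v spans the null space of (Sigma - λ_1 I), whose rows are
  r_1 = (-3, -2, -1),  r_2 = (-2, -2, -2),  r_3 = (-1, -2, -3).
  v is orthogonal to every row, so take v ∝ r_1 × r_2 = ((-2)·(-2) - (-1)·(-2), (-1)·(-2) - (-3)·(-2), (-3)·(-2) - (-2)·(-2)) = (2, -4, 2).
  Rescale (divide by 2): u = (1, -2, 1).
  ||u|| = √((1)² + (-2)² + (1)²) = √(6) ≈ 2.4495,  v_1 = u/||u|| ≈ (0.4082, -0.8165, 0.4082) (||v_1|| = 1).

λ_1 = 7,  λ_2 = 5,  λ_3 = 1;  v_1 ≈ (0.4082, -0.8165, 0.4082)


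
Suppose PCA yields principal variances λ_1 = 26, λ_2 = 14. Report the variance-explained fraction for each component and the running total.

Step 1 — total variance = trace(Sigma) = Σ λ_i = 26 + 14 = 40.

Step 2 — fraction explained by component i = λ_i / Σ λ:
  PC1: 26/40 = 0.65
  PC2: 14/40 = 0.35

Step 3 — cumulative fraction after k components = (λ_1 + ... + λ_k) / Σ λ:
  k = 1: 26/40 = 0.65
  k = 2: (26 + 14)/40 = 40/40 = 1

Summary (fraction, with percent):

explained: PC1 0.65 (65%), PC2 0.35 (35%);  cumulative: 0.65, 1


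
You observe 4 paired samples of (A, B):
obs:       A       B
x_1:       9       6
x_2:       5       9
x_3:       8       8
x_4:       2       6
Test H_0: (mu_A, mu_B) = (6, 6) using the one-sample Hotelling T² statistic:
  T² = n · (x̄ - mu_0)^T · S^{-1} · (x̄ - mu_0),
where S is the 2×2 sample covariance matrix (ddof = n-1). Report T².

Step 1 — sample mean vector:
  mean(A) = (9 + 5 + 8 + 2) / 4 = 24/4 = 6
  mean(B) = (6 + 9 + 8 + 6) / 4 = 29/4 = 7.25
  x̄ = (6, 7.25),  deviation x̄ - mu_0 = (6, 7.25) - (6, 6) = (0, 1.25).

Step 2 — sample covariance matrix, S[i,j] = (1/(n-1)) · Σ_k (x_{k,i} - mean_i) · (x_{k,j} - mean_j), divisor n-1 = 3:
  S[A,A] = ((3)·(3) + (-1)·(-1) + (2)·(2) + (-4)·(-4)) / 3 = 30/3 = 10
  S[A,B] = ((3)·(-1.25) + (-1)·(1.75) + (2)·(0.75) + (-4)·(-1.25)) / 3 = 1/3 = 0.3333
  S[B,B] = ((-1.25)·(-1.25) + (1.75)·(1.75) + (0.75)·(0.75) + (-1.25)·(-1.25)) / 3 = 6.75/3 = 2.25
  S = [[10, 0.3333],
 [0.3333, 2.25]].

Step 3 — invert S. det(S) = 10·2.25 - (0.3333)² = 22.3889.
  S^{-1} = (1/det) · [[d, -b], [-b, a]] = [[0.1005, -0.0149],
 [-0.0149, 0.4467]].

Step 4 — quadratic form (x̄ - mu_0)^T · S^{-1} · (x̄ - mu_0):
  S^{-1} · (x̄ - mu_0) = (-0.0186, 0.5583),
  (x̄ - mu_0)^T · [...] = (0)·(-0.0186) + (1.25)·(0.5583) = 0.6979.

Step 5 — scale by n: T² = 4 · 0.6979 = 2.7916.

T² ≈ 2.7916


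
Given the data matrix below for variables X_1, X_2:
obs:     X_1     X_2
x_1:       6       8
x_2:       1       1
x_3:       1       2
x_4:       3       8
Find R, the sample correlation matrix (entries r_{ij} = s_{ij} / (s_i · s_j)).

Step 1 — column means:
  mean(X_1) = (6 + 1 + 1 + 3) / 4 = 11/4 = 2.75
  mean(X_2) = (8 + 1 + 2 + 8) / 4 = 19/4 = 4.75

Step 2 — sample variances and covariances s[i,j] = (1/(n-1)) · Σ_k (x_{k,i} - mean_i) · (x_{k,j} - mean_j), with n-1 = 3:
  s[X_1,X_1] = ((3.25)·(3.25) + (-1.75)·(-1.75) + (-1.75)·(-1.75) + (0.25)·(0.25)) / 3 = 16.75/3 = 5.5833
  s[X_1,X_2] = ((3.25)·(3.25) + (-1.75)·(-3.75) + (-1.75)·(-2.75) + (0.25)·(3.25)) / 3 = 22.75/3 = 7.5833
  s[X_2,X_2] = ((3.25)·(3.25) + (-3.75)·(-3.75) + (-2.75)·(-2.75) + (3.25)·(3.25)) / 3 = 42.75/3 = 14.25
  Sample standard deviations s_i = √(s[i,i]):
  s(X_1) = √(5.5833) = 2.3629
  s(X_2) = √(14.25) = 3.7749

Step 3 — r_{ij} = s_{ij} / (s_i · s_j):
  r[X_1,X_1] = 1 (diagonal).
  r[X_1,X_2] = 7.5833 / (2.3629 · 3.7749) = 7.5833 / 8.9198 = 0.8502
  r[X_2,X_2] = 1 (diagonal).

R is symmetric with unit diagonal. Assembling:

R = [[1, 0.8502],
 [0.8502, 1]]


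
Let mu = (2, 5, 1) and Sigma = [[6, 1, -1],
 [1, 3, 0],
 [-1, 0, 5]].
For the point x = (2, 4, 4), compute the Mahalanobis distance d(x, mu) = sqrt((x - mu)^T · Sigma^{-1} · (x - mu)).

Step 1 — centre the observation: (x - mu) = (0, -1, 3).

Step 2 — invert Sigma (cofactor / det for 3×3, or solve directly):
  Sigma^{-1} = [[0.1829, -0.061, 0.0366],
 [-0.061, 0.3537, -0.0122],
 [0.0366, -0.0122, 0.2073]].

Step 3 — form the quadratic (x - mu)^T · Sigma^{-1} · (x - mu):
  Sigma^{-1} · (x - mu) = (0.1707, -0.3902, 0.6341).
  (x - mu)^T · [Sigma^{-1} · (x - mu)] = (0)·(0.1707) + (-1)·(-0.3902) + (3)·(0.6341) = 2.2927.

Step 4 — take square root: d = √(2.2927) ≈ 1.5142.

d(x, mu) = √(2.2927) ≈ 1.5142


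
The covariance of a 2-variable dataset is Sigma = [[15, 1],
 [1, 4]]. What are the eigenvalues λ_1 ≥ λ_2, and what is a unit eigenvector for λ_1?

Step 1 — characteristic polynomial of 2×2 Sigma:
  det(Sigma - λI) = λ² - trace · λ + det = 0.
  trace = 15 + 4 = 19, det = 15·4 - (1)² = 59.
Step 2 — discriminant:
  Δ = trace² - 4·det = 361 - 236 = 125.
Step 3 — eigenvalues:
  λ = (trace ± √Δ)/2 = (19 ± 11.1803)/2,
  λ_1 = 15.0902,  λ_2 = 3.9098.

Step 4 — unit eigenvector for λ_1: solve (Sigma - λ_1 I)v = 0. First row:
  (15 - 15.0902)·v_x + (1)·v_y = 0, i.e. (-0.0902)·v_x + (1)·v_y = 0,
  so v ∝ (b, λ_1 - a) = (1, 0.0902) = u.
  ||u|| = √((1)² + (0.0902)²) = √(1.0081) ≈ 1.0041,
  v_1 = u/||u|| ≈ (0.996, 0.0898) (||v_1|| = 1).

λ_1 = 15.0902,  λ_2 = 3.9098;  v_1 ≈ (0.996, 0.0898)


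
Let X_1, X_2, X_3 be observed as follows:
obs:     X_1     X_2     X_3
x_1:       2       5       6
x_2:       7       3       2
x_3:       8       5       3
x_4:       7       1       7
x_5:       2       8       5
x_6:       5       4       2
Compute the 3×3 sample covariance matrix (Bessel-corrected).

Step 1 — column means:
  mean(X_1) = (2 + 7 + 8 + 7 + 2 + 5) / 6 = 31/6 = 5.1667
  mean(X_2) = (5 + 3 + 5 + 1 + 8 + 4) / 6 = 26/6 = 4.3333
  mean(X_3) = (6 + 2 + 3 + 7 + 5 + 2) / 6 = 25/6 = 4.1667

Step 2 — sample covariance S[i,j] = (1/(n-1)) · Σ_k (x_{k,i} - mean_i) · (x_{k,j} - mean_j), with n-1 = 5.
  S[X_1,X_1] = ((-3.1667)·(-3.1667) + (1.8333)·(1.8333) + (2.8333)·(2.8333) + (1.8333)·(1.8333) + (-3.1667)·(-3.1667) + (-0.1667)·(-0.1667)) / 5 = 34.8333/5 = 6.9667
  S[X_1,X_2] = ((-3.1667)·(0.6667) + (1.8333)·(-1.3333) + (2.8333)·(0.6667) + (1.8333)·(-3.3333) + (-3.1667)·(3.6667) + (-0.1667)·(-0.3333)) / 5 = -20.3333/5 = -4.0667
  S[X_1,X_3] = ((-3.1667)·(1.8333) + (1.8333)·(-2.1667) + (2.8333)·(-1.1667) + (1.8333)·(2.8333) + (-3.1667)·(0.8333) + (-0.1667)·(-2.1667)) / 5 = -10.1667/5 = -2.0333
  S[X_2,X_2] = ((0.6667)·(0.6667) + (-1.3333)·(-1.3333) + (0.6667)·(0.6667) + (-3.3333)·(-3.3333) + (3.6667)·(3.6667) + (-0.3333)·(-0.3333)) / 5 = 27.3333/5 = 5.4667
  S[X_2,X_3] = ((0.6667)·(1.8333) + (-1.3333)·(-2.1667) + (0.6667)·(-1.1667) + (-3.3333)·(2.8333) + (3.6667)·(0.8333) + (-0.3333)·(-2.1667)) / 5 = -2.3333/5 = -0.4667
  S[X_3,X_3] = ((1.8333)·(1.8333) + (-2.1667)·(-2.1667) + (-1.1667)·(-1.1667) + (2.8333)·(2.8333) + (0.8333)·(0.8333) + (-2.1667)·(-2.1667)) / 5 = 22.8333/5 = 4.5667

S is symmetric (S[j,i] = S[i,j]). Assembling:

S = [[6.9667, -4.0667, -2.0333],
 [-4.0667, 5.4667, -0.4667],
 [-2.0333, -0.4667, 4.5667]]


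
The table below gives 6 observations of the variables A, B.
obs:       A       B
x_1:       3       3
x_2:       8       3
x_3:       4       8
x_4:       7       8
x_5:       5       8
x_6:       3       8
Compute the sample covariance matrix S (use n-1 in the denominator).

Step 1 — column means:
  mean(A) = (3 + 8 + 4 + 7 + 5 + 3) / 6 = 30/6 = 5
  mean(B) = (3 + 3 + 8 + 8 + 8 + 8) / 6 = 38/6 = 6.3333

Step 2 — sample covariance S[i,j] = (1/(n-1)) · Σ_k (x_{k,i} - mean_i) · (x_{k,j} - mean_j), with n-1 = 5.
  S[A,A] = ((-2)·(-2) + (3)·(3) + (-1)·(-1) + (2)·(2) + (0)·(0) + (-2)·(-2)) / 5 = 22/5 = 4.4
  S[A,B] = ((-2)·(-3.3333) + (3)·(-3.3333) + (-1)·(1.6667) + (2)·(1.6667) + (0)·(1.6667) + (-2)·(1.6667)) / 5 = -5/5 = -1
  S[B,B] = ((-3.3333)·(-3.3333) + (-3.3333)·(-3.3333) + (1.6667)·(1.6667) + (1.6667)·(1.6667) + (1.6667)·(1.6667) + (1.6667)·(1.6667)) / 5 = 33.3333/5 = 6.6667

S is symmetric (S[j,i] = S[i,j]). Assembling:

S = [[4.4, -1],
 [-1, 6.6667]]


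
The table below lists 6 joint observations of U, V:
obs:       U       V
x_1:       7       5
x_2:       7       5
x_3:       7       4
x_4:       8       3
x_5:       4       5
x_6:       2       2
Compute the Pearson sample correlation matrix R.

Step 1 — column means:
  mean(U) = (7 + 7 + 7 + 8 + 4 + 2) / 6 = 35/6 = 5.8333
  mean(V) = (5 + 5 + 4 + 3 + 5 + 2) / 6 = 24/6 = 4

Step 2 — sample variances and covariances s[i,j] = (1/(n-1)) · Σ_k (x_{k,i} - mean_i) · (x_{k,j} - mean_j), with n-1 = 5:
  s[U,U] = ((1.1667)·(1.1667) + (1.1667)·(1.1667) + (1.1667)·(1.1667) + (2.1667)·(2.1667) + (-1.8333)·(-1.8333) + (-3.8333)·(-3.8333)) / 5 = 26.8333/5 = 5.3667
  s[U,V] = ((1.1667)·(1) + (1.1667)·(1) + (1.1667)·(0) + (2.1667)·(-1) + (-1.8333)·(1) + (-3.8333)·(-2)) / 5 = 6/5 = 1.2
  s[V,V] = ((1)·(1) + (1)·(1) + (0)·(0) + (-1)·(-1) + (1)·(1) + (-2)·(-2)) / 5 = 8/5 = 1.6
  Sample standard deviations s_i = √(s[i,i]):
  s(U) = √(5.3667) = 2.3166
  s(V) = √(1.6) = 1.2649

Step 3 — r_{ij} = s_{ij} / (s_i · s_j):
  r[U,U] = 1 (diagonal).
  r[U,V] = 1.2 / (2.3166 · 1.2649) = 1.2 / 2.9303 = 0.4095
  r[V,V] = 1 (diagonal).

R is symmetric with unit diagonal. Assembling:

R = [[1, 0.4095],
 [0.4095, 1]]


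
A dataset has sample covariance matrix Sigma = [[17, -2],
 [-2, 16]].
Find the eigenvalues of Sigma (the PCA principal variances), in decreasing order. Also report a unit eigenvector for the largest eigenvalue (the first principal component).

Step 1 — characteristic polynomial of 2×2 Sigma:
  det(Sigma - λI) = λ² - trace · λ + det = 0.
  trace = 17 + 16 = 33, det = 17·16 - (-2)² = 268.
Step 2 — discriminant:
  Δ = trace² - 4·det = 1089 - 1072 = 17.
Step 3 — eigenvalues:
  λ = (trace ± √Δ)/2 = (33 ± 4.1231)/2,
  λ_1 = 18.5616,  λ_2 = 14.4384.

Step 4 — unit eigenvector for λ_1: solve (Sigma - λ_1 I)v = 0. First row:
  (17 - 18.5616)·v_x + (-2)·v_y = 0, i.e. (-1.5616)·v_x + (-2)·v_y = 0,
  so v ∝ (b, λ_1 - a) = (-2, 1.5616); multiply by -1 so the first entry is positive: u = (2, -1.5616).
  ||u|| = √((2)² + (-1.5616)²) = √(6.4384) ≈ 2.5374,
  v_1 = u/||u|| ≈ (0.7882, -0.6154) (||v_1|| = 1).

λ_1 = 18.5616,  λ_2 = 14.4384;  v_1 ≈ (0.7882, -0.6154)


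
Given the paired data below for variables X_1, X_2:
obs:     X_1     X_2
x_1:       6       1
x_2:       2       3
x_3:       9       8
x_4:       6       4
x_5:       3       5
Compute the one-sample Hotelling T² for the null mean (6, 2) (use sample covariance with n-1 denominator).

Step 1 — sample mean vector:
  mean(X_1) = (6 + 2 + 9 + 6 + 3) / 5 = 26/5 = 5.2
  mean(X_2) = (1 + 3 + 8 + 4 + 5) / 5 = 21/5 = 4.2
  x̄ = (5.2, 4.2),  deviation x̄ - mu_0 = (5.2, 4.2) - (6, 2) = (-0.8, 2.2).

Step 2 — sample covariance matrix, S[i,j] = (1/(n-1)) · Σ_k (x_{k,i} - mean_i) · (x_{k,j} - mean_j), divisor n-1 = 4:
  S[X_1,X_1] = ((0.8)·(0.8) + (-3.2)·(-3.2) + (3.8)·(3.8) + (0.8)·(0.8) + (-2.2)·(-2.2)) / 4 = 30.8/4 = 7.7
  S[X_1,X_2] = ((0.8)·(-3.2) + (-3.2)·(-1.2) + (3.8)·(3.8) + (0.8)·(-0.2) + (-2.2)·(0.8)) / 4 = 13.8/4 = 3.45
  S[X_2,X_2] = ((-3.2)·(-3.2) + (-1.2)·(-1.2) + (3.8)·(3.8) + (-0.2)·(-0.2) + (0.8)·(0.8)) / 4 = 26.8/4 = 6.7
  S = [[7.7, 3.45],
 [3.45, 6.7]].

Step 3 — invert S. det(S) = 7.7·6.7 - (3.45)² = 39.6875.
  S^{-1} = (1/det) · [[d, -b], [-b, a]] = [[0.1688, -0.0869],
 [-0.0869, 0.194]].

Step 4 — quadratic form (x̄ - mu_0)^T · S^{-1} · (x̄ - mu_0):
  S^{-1} · (x̄ - mu_0) = (-0.3263, 0.4964),
  (x̄ - mu_0)^T · [...] = (-0.8)·(-0.3263) + (2.2)·(0.4964) = 1.3531.

Step 5 — scale by n: T² = 5 · 1.3531 = 6.7654.

T² ≈ 6.7654


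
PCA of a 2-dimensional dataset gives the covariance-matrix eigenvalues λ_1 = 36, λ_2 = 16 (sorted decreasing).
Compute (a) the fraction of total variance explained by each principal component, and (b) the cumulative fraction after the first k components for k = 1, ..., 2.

Step 1 — total variance = trace(Sigma) = Σ λ_i = 36 + 16 = 52.

Step 2 — fraction explained by component i = λ_i / Σ λ:
  PC1: 36/52 = 0.6923
  PC2: 16/52 = 0.3077

Step 3 — cumulative fraction after k components = (λ_1 + ... + λ_k) / Σ λ:
  k = 1: 36/52 = 0.6923
  k = 2: (36 + 16)/52 = 52/52 = 1

Summary (fraction, with percent):

explained: PC1 0.6923 (69.23%), PC2 0.3077 (30.77%);  cumulative: 0.6923, 1


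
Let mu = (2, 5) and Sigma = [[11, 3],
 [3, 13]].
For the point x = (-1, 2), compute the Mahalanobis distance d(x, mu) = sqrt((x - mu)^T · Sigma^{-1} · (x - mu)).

Step 1 — centre the observation: (x - mu) = (-3, -3).

Step 2 — invert Sigma. det(Sigma) = 11·13 - (3)² = 134.
  Sigma^{-1} = (1/det) · [[d, -b], [-b, a]] = [[0.097, -0.0224],
 [-0.0224, 0.0821]].

Step 3 — form the quadratic (x - mu)^T · Sigma^{-1} · (x - mu):
  Sigma^{-1} · (x - mu) = (-0.2239, -0.1791).
  (x - mu)^T · [Sigma^{-1} · (x - mu)] = (-3)·(-0.2239) + (-3)·(-0.1791) = 1.209.

Step 4 — take square root: d = √(1.209) ≈ 1.0995.

d(x, mu) = √(1.209) ≈ 1.0995


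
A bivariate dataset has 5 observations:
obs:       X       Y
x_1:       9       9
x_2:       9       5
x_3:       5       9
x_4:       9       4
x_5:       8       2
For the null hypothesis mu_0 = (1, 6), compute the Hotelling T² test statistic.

Step 1 — sample mean vector:
  mean(X) = (9 + 9 + 5 + 9 + 8) / 5 = 40/5 = 8
  mean(Y) = (9 + 5 + 9 + 4 + 2) / 5 = 29/5 = 5.8
  x̄ = (8, 5.8),  deviation x̄ - mu_0 = (8, 5.8) - (1, 6) = (7, -0.2).

Step 2 — sample covariance matrix, S[i,j] = (1/(n-1)) · Σ_k (x_{k,i} - mean_i) · (x_{k,j} - mean_j), divisor n-1 = 4:
  S[X,X] = ((1)·(1) + (1)·(1) + (-3)·(-3) + (1)·(1) + (0)·(0)) / 4 = 12/4 = 3
  S[X,Y] = ((1)·(3.2) + (1)·(-0.8) + (-3)·(3.2) + (1)·(-1.8) + (0)·(-3.8)) / 4 = -9/4 = -2.25
  S[Y,Y] = ((3.2)·(3.2) + (-0.8)·(-0.8) + (3.2)·(3.2) + (-1.8)·(-1.8) + (-3.8)·(-3.8)) / 4 = 38.8/4 = 9.7
  S = [[3, -2.25],
 [-2.25, 9.7]].

Step 3 — invert S. det(S) = 3·9.7 - (-2.25)² = 24.0375.
  S^{-1} = (1/det) · [[d, -b], [-b, a]] = [[0.4035, 0.0936],
 [0.0936, 0.1248]].

Step 4 — quadratic form (x̄ - mu_0)^T · S^{-1} · (x̄ - mu_0):
  S^{-1} · (x̄ - mu_0) = (2.806, 0.6303),
  (x̄ - mu_0)^T · [...] = (7)·(2.806) + (-0.2)·(0.6303) = 19.5162.

Step 5 — scale by n: T² = 5 · 19.5162 = 97.5809.

T² ≈ 97.5809


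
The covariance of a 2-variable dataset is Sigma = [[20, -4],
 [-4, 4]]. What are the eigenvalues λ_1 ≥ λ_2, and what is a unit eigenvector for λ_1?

Step 1 — characteristic polynomial of 2×2 Sigma:
  det(Sigma - λI) = λ² - trace · λ + det = 0.
  trace = 20 + 4 = 24, det = 20·4 - (-4)² = 64.
Step 2 — discriminant:
  Δ = trace² - 4·det = 576 - 256 = 320.
Step 3 — eigenvalues:
  λ = (trace ± √Δ)/2 = (24 ± 17.8885)/2,
  λ_1 = 20.9443,  λ_2 = 3.0557.

Step 4 — unit eigenvector for λ_1: solve (Sigma - λ_1 I)v = 0. First row:
  (20 - 20.9443)·v_x + (-4)·v_y = 0, i.e. (-0.9443)·v_x + (-4)·v_y = 0,
  so v ∝ (b, λ_1 - a) = (-4, 0.9443); multiply by -1 so the first entry is positive: u = (4, -0.9443).
  ||u|| = √((4)² + (-0.9443)²) = √(16.8916) ≈ 4.1099,
  v_1 = u/||u|| ≈ (0.9732, -0.2298) (||v_1|| = 1).

λ_1 = 20.9443,  λ_2 = 3.0557;  v_1 ≈ (0.9732, -0.2298)


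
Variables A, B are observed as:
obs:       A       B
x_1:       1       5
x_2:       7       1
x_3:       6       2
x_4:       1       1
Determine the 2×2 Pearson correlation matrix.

Step 1 — column means:
  mean(A) = (1 + 7 + 6 + 1) / 4 = 15/4 = 3.75
  mean(B) = (5 + 1 + 2 + 1) / 4 = 9/4 = 2.25

Step 2 — sample variances and covariances s[i,j] = (1/(n-1)) · Σ_k (x_{k,i} - mean_i) · (x_{k,j} - mean_j), with n-1 = 3:
  s[A,A] = ((-2.75)·(-2.75) + (3.25)·(3.25) + (2.25)·(2.25) + (-2.75)·(-2.75)) / 3 = 30.75/3 = 10.25
  s[A,B] = ((-2.75)·(2.75) + (3.25)·(-1.25) + (2.25)·(-0.25) + (-2.75)·(-1.25)) / 3 = -8.75/3 = -2.9167
  s[B,B] = ((2.75)·(2.75) + (-1.25)·(-1.25) + (-0.25)·(-0.25) + (-1.25)·(-1.25)) / 3 = 10.75/3 = 3.5833
  Sample standard deviations s_i = √(s[i,i]):
  s(A) = √(10.25) = 3.2016
  s(B) = √(3.5833) = 1.893

Step 3 — r_{ij} = s_{ij} / (s_i · s_j):
  r[A,A] = 1 (diagonal).
  r[A,B] = -2.9167 / (3.2016 · 1.893) = -2.9167 / 6.0605 = -0.4813
  r[B,B] = 1 (diagonal).

R is symmetric with unit diagonal. Assembling:

R = [[1, -0.4813],
 [-0.4813, 1]]


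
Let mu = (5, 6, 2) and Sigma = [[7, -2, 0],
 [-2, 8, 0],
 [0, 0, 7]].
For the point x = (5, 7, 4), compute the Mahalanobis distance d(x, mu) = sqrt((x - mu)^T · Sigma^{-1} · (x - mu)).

Step 1 — centre the observation: (x - mu) = (0, 1, 2).

Step 2 — invert Sigma (cofactor / det for 3×3, or solve directly):
  Sigma^{-1} = [[0.1538, 0.0385, 0],
 [0.0385, 0.1346, 0],
 [0, 0, 0.1429]].

Step 3 — form the quadratic (x - mu)^T · Sigma^{-1} · (x - mu):
  Sigma^{-1} · (x - mu) = (0.0385, 0.1346, 0.2857).
  (x - mu)^T · [Sigma^{-1} · (x - mu)] = (0)·(0.0385) + (1)·(0.1346) + (2)·(0.2857) = 0.706.

Step 4 — take square root: d = √(0.706) ≈ 0.8403.

d(x, mu) = √(0.706) ≈ 0.8403
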